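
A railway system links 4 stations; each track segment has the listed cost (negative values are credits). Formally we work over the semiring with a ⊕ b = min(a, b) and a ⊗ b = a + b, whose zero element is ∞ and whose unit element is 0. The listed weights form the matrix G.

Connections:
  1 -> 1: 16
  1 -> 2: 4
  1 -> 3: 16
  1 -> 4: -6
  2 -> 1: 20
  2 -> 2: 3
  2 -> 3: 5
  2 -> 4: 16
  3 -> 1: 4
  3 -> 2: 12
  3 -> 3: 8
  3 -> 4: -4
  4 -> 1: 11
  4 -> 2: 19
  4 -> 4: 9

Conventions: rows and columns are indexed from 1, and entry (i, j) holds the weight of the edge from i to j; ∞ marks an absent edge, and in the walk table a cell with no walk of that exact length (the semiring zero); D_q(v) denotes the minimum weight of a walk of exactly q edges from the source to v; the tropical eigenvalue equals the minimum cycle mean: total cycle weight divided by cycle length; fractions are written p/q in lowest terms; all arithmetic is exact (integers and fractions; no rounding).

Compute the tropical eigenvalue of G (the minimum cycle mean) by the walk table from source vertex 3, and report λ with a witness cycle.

q=0: [∞, ∞, 0, ∞]
q=1: [4, 12, 8, -4]
q=2: [7, 8, 16, -2]
q=3: [9, 11, 13, 1]
q=4: [12, 13, 16, 3]
Optimal cycle mean attained by: cycle 1->4->1, total (-6) + 11, length 2.
Answer: λ = 5/2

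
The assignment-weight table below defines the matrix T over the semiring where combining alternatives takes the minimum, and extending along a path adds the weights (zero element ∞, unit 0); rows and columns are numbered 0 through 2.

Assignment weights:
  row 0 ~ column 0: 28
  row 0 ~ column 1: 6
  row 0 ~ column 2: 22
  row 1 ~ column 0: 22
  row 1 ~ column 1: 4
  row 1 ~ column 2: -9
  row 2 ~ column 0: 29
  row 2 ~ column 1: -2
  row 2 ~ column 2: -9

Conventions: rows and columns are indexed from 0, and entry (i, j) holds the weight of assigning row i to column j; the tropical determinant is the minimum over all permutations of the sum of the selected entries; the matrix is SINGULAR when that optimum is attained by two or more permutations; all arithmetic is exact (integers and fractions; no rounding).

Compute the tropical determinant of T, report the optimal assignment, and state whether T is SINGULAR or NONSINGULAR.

σ = (0, 1, 2): 28 + 4 + (-9) = 23
σ = (0, 2, 1): 28 + (-9) + (-2) = 17
σ = (1, 0, 2): 6 + 22 + (-9) = 19
σ = (1, 2, 0): 6 + (-9) + 29 = 26
σ = (2, 0, 1): 22 + 22 + (-2) = 42
σ = (2, 1, 0): 22 + 4 + 29 = 55
Optimal value attained by: σ = (0, 2, 1).
Answer: det⊕(T) = 17; verdict: NONSINGULAR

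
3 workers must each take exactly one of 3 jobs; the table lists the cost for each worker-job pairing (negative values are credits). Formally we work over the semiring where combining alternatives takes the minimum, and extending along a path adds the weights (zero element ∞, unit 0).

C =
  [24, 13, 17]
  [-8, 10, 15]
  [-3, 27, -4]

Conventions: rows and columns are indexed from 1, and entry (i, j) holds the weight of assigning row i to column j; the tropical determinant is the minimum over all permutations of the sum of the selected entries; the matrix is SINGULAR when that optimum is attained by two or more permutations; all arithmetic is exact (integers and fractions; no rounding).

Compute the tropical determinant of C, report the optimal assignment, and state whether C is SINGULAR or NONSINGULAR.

σ = (1, 2, 3): 24 + 10 + (-4) = 30
σ = (1, 3, 2): 24 + 15 + 27 = 66
σ = (2, 1, 3): 13 + (-8) + (-4) = 1
σ = (2, 3, 1): 13 + 15 + (-3) = 25
σ = (3, 1, 2): 17 + (-8) + 27 = 36
σ = (3, 2, 1): 17 + 10 + (-3) = 24
Optimal value attained by: σ = (2, 1, 3).
Answer: det⊕(C) = 1; verdict: NONSINGULAR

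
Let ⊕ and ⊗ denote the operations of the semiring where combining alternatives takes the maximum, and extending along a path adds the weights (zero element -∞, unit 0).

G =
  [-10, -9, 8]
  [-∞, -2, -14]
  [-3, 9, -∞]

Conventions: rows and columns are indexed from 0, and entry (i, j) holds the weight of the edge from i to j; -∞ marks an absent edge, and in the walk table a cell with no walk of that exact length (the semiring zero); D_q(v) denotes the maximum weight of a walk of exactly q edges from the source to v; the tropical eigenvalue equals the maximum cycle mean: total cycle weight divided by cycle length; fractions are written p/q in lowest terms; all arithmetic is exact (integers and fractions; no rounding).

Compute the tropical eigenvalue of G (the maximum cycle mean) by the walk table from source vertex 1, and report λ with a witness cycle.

q=0: [-∞, 0, -∞]
q=1: [-∞, -2, -14]
q=2: [-17, -4, -16]
q=3: [-19, -6, -9]
Optimal cycle mean attained by: cycle 0->2->0, total 8 + (-3), length 2.
Answer: λ = 5/2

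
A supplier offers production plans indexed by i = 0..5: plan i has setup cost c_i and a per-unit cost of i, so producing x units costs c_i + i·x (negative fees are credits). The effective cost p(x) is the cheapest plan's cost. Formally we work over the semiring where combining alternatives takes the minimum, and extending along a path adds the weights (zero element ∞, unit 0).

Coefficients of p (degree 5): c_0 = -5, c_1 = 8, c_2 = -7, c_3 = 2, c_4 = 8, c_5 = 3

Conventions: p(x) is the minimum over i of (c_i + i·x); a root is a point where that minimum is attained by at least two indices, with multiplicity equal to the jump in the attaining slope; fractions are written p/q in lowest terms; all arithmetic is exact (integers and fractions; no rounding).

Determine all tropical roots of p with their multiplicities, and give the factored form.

hull edge (i=0, c=-5) to (i=2, c=-7): slope -1, span 2
hull edge (i=2, c=-7) to (i=5, c=3): slope 10/3, span 3
Factored form: p(x) = 3 ⊗ (x ⊕ (-10/3)) ⊗ (x ⊕ (-10/3)) ⊗ (x ⊕ (-10/3)) ⊗ (x ⊕ 1) ⊗ (x ⊕ 1)
Answer: roots = -10/3 (mult 3), 1 (mult 2)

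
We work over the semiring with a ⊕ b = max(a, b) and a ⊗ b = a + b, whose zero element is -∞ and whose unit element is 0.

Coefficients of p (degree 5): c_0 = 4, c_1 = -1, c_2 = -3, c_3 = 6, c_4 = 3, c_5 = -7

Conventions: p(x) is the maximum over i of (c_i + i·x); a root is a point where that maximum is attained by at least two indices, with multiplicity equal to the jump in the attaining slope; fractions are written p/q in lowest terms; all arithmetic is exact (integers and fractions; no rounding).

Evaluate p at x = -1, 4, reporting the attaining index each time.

p(-1) = max(4+0·(-1)=4, -1+1·(-1)=-2, -3+2·(-1)=-5, 6+3·(-1)=3, 3+4·(-1)=-1, -7+5·(-1)=-12) = 4 (attained by i=0)
p(4) = max(4+0·4=4, -1+1·4=3, -3+2·4=5, 6+3·4=18, 3+4·4=19, -7+5·4=13) = 19 (attained by i=4)
Answer: p(-1) = 4; p(4) = 19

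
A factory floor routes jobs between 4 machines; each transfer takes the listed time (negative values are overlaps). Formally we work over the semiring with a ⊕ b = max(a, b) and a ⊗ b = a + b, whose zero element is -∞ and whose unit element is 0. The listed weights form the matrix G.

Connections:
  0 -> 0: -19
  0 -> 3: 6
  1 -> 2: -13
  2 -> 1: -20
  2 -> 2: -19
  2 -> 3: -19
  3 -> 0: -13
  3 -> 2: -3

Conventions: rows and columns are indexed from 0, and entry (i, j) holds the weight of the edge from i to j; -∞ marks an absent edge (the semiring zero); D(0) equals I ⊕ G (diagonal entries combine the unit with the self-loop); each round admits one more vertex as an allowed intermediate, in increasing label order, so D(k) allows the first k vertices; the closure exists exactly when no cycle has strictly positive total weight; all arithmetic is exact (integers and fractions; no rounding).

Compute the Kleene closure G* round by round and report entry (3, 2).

D(0):
  [0, -∞, -∞, 6]
  [-∞, 0, -13, -∞]
  [-∞, -20, 0, -19]
  [-13, -∞, -3, 0]
D(1):
  [0, -∞, -∞, 6]
  [-∞, 0, -13, -∞]
  [-∞, -20, 0, -19]
  [-13, -∞, -3, 0]
D(2):
  [0, -∞, -∞, 6]
  [-∞, 0, -13, -∞]
  [-∞, -20, 0, -19]
  [-13, -∞, -3, 0]
D(3):
  [0, -∞, -∞, 6]
  [-∞, 0, -13, -32]
  [-∞, -20, 0, -19]
  [-13, -23, -3, 0]
D(4):
  [0, -17, 3, 6]
  [-45, 0, -13, -32]
  [-32, -20, 0, -19]
  [-13, -23, -3, 0]
Answer: G*[3][2] = -3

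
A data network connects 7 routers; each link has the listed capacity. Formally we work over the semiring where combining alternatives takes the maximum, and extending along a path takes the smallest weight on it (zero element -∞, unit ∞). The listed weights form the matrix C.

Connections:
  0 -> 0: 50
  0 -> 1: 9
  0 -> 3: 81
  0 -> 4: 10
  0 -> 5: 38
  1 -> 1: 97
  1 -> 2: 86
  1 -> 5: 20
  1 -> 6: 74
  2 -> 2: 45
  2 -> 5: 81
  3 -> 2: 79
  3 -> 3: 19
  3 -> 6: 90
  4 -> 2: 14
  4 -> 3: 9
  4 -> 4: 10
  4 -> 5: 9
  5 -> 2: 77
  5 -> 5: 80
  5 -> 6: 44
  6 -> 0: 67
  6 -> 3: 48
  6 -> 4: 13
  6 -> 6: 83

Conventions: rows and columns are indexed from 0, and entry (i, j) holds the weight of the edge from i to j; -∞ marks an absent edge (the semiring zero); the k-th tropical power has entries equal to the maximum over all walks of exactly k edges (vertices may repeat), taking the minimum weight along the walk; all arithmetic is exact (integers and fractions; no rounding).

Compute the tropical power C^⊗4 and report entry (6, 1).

C^⊗2:
  [50, 9, 79, 50, 10, 38, 81]
  [67, 97, 86, 48, 13, 81, 74]
  [-∞, -∞, 77, -∞, -∞, 80, 44]
  [67, -∞, 45, 48, 13, 79, 83]
  [-∞, -∞, 14, 9, 10, 14, 9]
  [44, -∞, 77, 44, 13, 80, 44]
  [67, 9, 48, 67, 13, 38, 83]
C^⊗3:
  [67, 9, 50, 50, 13, 79, 81]
  [67, 97, 86, 67, 13, 81, 74]
  [44, -∞, 77, 44, 13, 80, 44]
  [67, 9, 77, 67, 13, 79, 83]
  [9, -∞, 14, 9, 10, 14, 14]
  [44, 9, 77, 44, 13, 80, 44]
  [67, 9, 67, 67, 13, 48, 83]
C^⊗4:
  [67, 9, 77, 67, 13, 79, 81]
  [67, 97, 86, 67, 13, 81, 74]
  [44, 9, 77, 44, 13, 80, 44]
  [67, 9, 77, 67, 13, 79, 83]
  [14, 9, 14, 14, 13, 14, 14]
  [44, 9, 77, 44, 13, 80, 44]
  [67, 9, 67, 67, 13, 67, 83]
Key observation: the optimum is the walk 6->0->0->0->1, with weight 67 min 50 min 50 min 9 = 9.
Optimal value attained by: walk 6->0->0->0->1.
Answer: (C^⊗4)[6][1] = 9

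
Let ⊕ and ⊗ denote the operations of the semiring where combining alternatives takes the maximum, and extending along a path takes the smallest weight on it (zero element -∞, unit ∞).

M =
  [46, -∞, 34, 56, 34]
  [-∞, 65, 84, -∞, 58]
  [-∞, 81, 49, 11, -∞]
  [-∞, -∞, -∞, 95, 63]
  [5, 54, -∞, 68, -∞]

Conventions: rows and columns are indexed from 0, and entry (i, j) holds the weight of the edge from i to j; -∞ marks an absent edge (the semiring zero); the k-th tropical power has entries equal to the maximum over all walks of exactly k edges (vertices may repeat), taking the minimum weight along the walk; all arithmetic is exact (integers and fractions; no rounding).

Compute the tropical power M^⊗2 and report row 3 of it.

M^⊗2:
  [46, 34, 34, 56, 56]
  [5, 81, 65, 58, 58]
  [-∞, 65, 81, 11, 58]
  [5, 54, -∞, 95, 63]
  [5, 54, 54, 68, 63]
Answer: row 3 of M^⊗2 = [5, 54, -∞, 95, 63]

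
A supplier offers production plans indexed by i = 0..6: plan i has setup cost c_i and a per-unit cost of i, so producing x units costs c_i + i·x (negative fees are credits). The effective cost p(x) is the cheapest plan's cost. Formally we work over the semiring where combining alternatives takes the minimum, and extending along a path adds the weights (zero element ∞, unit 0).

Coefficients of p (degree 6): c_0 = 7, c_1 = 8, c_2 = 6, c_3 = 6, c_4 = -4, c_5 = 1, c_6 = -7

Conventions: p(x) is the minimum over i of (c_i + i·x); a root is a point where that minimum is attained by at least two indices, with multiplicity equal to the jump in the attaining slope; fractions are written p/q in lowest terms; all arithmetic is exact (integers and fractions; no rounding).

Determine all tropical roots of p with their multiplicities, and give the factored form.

hull edge (i=0, c=7) to (i=4, c=-4): slope -11/4, span 4
hull edge (i=4, c=-4) to (i=6, c=-7): slope -3/2, span 2
Factored form: p(x) = -7 ⊗ (x ⊕ 3/2) ⊗ (x ⊕ 3/2) ⊗ (x ⊕ 11/4) ⊗ (x ⊕ 11/4) ⊗ (x ⊕ 11/4) ⊗ (x ⊕ 11/4)
Answer: roots = 3/2 (mult 2), 11/4 (mult 4)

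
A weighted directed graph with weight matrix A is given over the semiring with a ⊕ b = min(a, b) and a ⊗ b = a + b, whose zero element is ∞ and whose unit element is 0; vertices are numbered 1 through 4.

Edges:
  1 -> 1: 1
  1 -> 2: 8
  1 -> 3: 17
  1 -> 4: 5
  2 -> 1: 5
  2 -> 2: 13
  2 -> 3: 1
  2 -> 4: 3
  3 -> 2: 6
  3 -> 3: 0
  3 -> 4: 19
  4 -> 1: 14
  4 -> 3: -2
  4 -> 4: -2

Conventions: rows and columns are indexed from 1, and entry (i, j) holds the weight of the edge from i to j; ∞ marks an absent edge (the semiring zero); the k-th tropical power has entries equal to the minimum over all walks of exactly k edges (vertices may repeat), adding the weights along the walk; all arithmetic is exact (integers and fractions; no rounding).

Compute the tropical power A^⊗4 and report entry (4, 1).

A^⊗2:
  [2, 9, 3, 3]
  [6, 7, 1, 1]
  [11, 6, 0, 9]
  [12, 4, -4, -4]
A^⊗3:
  [3, 9, 1, 1]
  [7, 7, -1, -1]
  [11, 6, 0, 7]
  [9, 2, -6, -6]
A^⊗4:
  [4, 7, -1, -1]
  [8, 5, -3, -3]
  [11, 6, 0, 5]
  [7, 0, -8, -8]
Key observation: the optimum is the walk 4->4->3->2->1, with weight (-2) + (-2) + 6 + 5 = 7.
Optimal value attained by: walk 4->4->3->2->1.
Answer: (A^⊗4)[4][1] = 7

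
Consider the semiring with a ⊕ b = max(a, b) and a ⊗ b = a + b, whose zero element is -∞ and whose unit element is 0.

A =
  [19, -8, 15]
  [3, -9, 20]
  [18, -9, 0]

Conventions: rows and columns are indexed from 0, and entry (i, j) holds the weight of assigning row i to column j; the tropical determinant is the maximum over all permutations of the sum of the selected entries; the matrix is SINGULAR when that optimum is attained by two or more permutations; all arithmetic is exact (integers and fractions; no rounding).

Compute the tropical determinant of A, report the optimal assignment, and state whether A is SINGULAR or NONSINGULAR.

σ = (0, 1, 2): 19 + (-9) + 0 = 10
σ = (0, 2, 1): 19 + 20 + (-9) = 30
σ = (1, 0, 2): (-8) + 3 + 0 = -5
σ = (1, 2, 0): (-8) + 20 + 18 = 30
σ = (2, 0, 1): 15 + 3 + (-9) = 9
σ = (2, 1, 0): 15 + (-9) + 18 = 24
Optimal value attained by: σ = (0, 2, 1).
Answer: det⊕(A) = 30; verdict: SINGULAR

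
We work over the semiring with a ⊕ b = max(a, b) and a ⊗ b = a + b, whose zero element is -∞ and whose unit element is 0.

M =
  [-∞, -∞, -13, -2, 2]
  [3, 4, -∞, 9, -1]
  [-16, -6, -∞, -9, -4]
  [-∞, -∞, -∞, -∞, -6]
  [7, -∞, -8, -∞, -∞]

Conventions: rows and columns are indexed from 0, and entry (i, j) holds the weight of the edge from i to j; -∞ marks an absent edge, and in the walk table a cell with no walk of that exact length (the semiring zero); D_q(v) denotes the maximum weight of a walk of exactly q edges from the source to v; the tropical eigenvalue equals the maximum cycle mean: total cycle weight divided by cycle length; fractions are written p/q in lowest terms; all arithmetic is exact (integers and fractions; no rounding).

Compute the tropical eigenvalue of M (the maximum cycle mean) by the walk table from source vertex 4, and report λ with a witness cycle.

q=0: [-∞, -∞, -∞, -∞, 0]
q=1: [7, -∞, -8, -∞, -∞]
q=2: [-24, -14, -6, 5, 9]
q=3: [16, -10, 1, -5, -1]
q=4: [6, -5, 3, 14, 18]
q=5: [25, -1, 10, 4, 8]
Optimal cycle mean attained by: cycle 0->4->0, total 2 + 7, length 2.
Answer: λ = 9/2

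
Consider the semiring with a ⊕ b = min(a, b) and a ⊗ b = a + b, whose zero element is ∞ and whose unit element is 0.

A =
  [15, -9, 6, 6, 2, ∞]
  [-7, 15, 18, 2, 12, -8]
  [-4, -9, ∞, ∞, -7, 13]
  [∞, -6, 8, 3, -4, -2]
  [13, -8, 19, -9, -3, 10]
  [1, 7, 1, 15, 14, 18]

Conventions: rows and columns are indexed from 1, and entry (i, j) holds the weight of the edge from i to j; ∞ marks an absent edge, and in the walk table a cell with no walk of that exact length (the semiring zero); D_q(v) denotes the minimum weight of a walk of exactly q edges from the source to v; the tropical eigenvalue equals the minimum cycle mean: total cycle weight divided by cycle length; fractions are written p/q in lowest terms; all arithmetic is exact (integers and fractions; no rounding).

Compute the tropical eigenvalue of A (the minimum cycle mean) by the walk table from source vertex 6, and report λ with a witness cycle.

q=0: [∞, ∞, ∞, ∞, ∞, 0]
q=1: [1, 7, 1, 15, 14, 18]
q=2: [-3, -8, 7, 5, -6, -1]
q=3: [-15, -14, 0, -15, -9, -16]
q=4: [-21, -24, -15, -18, -19, -22]
q=5: [-31, -30, -21, -28, -22, -32]
q=6: [-37, -40, -31, -31, -32, -38]
Optimal cycle mean attained by: cycle 1->2->1, total (-9) + (-7), length 2.
Answer: λ = -8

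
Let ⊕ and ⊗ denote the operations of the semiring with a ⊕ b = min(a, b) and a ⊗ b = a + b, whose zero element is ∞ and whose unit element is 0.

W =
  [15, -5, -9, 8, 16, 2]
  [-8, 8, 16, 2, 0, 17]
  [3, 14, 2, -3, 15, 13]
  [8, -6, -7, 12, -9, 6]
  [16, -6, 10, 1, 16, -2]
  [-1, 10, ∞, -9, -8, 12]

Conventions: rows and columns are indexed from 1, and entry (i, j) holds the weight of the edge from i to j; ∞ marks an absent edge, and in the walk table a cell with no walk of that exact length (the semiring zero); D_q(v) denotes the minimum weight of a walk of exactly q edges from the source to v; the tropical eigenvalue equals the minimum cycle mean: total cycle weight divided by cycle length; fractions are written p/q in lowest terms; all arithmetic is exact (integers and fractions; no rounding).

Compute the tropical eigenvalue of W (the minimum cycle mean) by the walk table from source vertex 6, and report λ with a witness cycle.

q=0: [∞, ∞, ∞, ∞, ∞, 0]
q=1: [-1, 10, ∞, -9, -8, 12]
q=2: [-1, -15, -16, -7, -18, -10]
q=3: [-23, -24, -14, -19, -18, -20]
q=4: [-32, -28, -32, -29, -28, -21]
q=5: [-36, -37, -41, -35, -38, -30]
q=6: [-45, -44, -45, -44, -44, -40]
Optimal cycle mean attained by: cycle 1->3->4->5->2->1, total (-9) + (-3) + (-9) + (-6) + (-8), length 5.
Answer: λ = -7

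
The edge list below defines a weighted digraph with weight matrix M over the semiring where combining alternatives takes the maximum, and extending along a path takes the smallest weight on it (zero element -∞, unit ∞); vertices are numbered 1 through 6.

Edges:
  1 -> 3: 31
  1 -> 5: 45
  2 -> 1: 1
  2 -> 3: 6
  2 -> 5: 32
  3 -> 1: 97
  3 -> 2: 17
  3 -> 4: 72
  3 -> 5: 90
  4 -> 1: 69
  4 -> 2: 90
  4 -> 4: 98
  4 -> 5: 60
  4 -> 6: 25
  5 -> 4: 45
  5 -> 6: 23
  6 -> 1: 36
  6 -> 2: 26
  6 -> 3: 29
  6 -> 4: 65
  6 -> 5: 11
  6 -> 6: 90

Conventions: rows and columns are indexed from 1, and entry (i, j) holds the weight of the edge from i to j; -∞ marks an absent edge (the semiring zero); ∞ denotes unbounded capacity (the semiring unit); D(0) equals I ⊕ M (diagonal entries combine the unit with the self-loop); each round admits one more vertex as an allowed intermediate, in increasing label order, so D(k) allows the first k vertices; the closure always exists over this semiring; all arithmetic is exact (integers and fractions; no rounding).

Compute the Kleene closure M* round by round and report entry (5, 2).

D(0):
  [∞, -∞, 31, -∞, 45, -∞]
  [1, ∞, 6, -∞, 32, -∞]
  [97, 17, ∞, 72, 90, -∞]
  [69, 90, -∞, ∞, 60, 25]
  [-∞, -∞, -∞, 45, ∞, 23]
  [36, 26, 29, 65, 11, ∞]
D(1):
  [∞, -∞, 31, -∞, 45, -∞]
  [1, ∞, 6, -∞, 32, -∞]
  [97, 17, ∞, 72, 90, -∞]
  [69, 90, 31, ∞, 60, 25]
  [-∞, -∞, -∞, 45, ∞, 23]
  [36, 26, 31, 65, 36, ∞]
D(2):
  [∞, -∞, 31, -∞, 45, -∞]
  [1, ∞, 6, -∞, 32, -∞]
  [97, 17, ∞, 72, 90, -∞]
  [69, 90, 31, ∞, 60, 25]
  [-∞, -∞, -∞, 45, ∞, 23]
  [36, 26, 31, 65, 36, ∞]
D(3):
  [∞, 17, 31, 31, 45, -∞]
  [6, ∞, 6, 6, 32, -∞]
  [97, 17, ∞, 72, 90, -∞]
  [69, 90, 31, ∞, 60, 25]
  [-∞, -∞, -∞, 45, ∞, 23]
  [36, 26, 31, 65, 36, ∞]
D(4):
  [∞, 31, 31, 31, 45, 25]
  [6, ∞, 6, 6, 32, 6]
  [97, 72, ∞, 72, 90, 25]
  [69, 90, 31, ∞, 60, 25]
  [45, 45, 31, 45, ∞, 25]
  [65, 65, 31, 65, 60, ∞]
D(5):
  [∞, 45, 31, 45, 45, 25]
  [32, ∞, 31, 32, 32, 25]
  [97, 72, ∞, 72, 90, 25]
  [69, 90, 31, ∞, 60, 25]
  [45, 45, 31, 45, ∞, 25]
  [65, 65, 31, 65, 60, ∞]
D(6):
  [∞, 45, 31, 45, 45, 25]
  [32, ∞, 31, 32, 32, 25]
  [97, 72, ∞, 72, 90, 25]
  [69, 90, 31, ∞, 60, 25]
  [45, 45, 31, 45, ∞, 25]
  [65, 65, 31, 65, 60, ∞]
Answer: M*[5][2] = 45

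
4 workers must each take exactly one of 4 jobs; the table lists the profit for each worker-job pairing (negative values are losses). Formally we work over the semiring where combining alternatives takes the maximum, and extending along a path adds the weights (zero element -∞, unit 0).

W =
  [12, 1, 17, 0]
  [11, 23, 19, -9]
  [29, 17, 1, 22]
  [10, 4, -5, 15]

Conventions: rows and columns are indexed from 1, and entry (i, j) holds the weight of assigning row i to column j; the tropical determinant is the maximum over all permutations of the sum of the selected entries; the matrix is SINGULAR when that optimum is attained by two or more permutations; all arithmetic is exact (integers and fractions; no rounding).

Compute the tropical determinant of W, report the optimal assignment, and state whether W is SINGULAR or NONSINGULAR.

σ = (1, 2, 3, 4): 12 + 23 + 1 + 15 = 51
σ = (1, 2, 4, 3): 12 + 23 + 22 + (-5) = 52
σ = (1, 3, 2, 4): 12 + 19 + 17 + 15 = 63
σ = (1, 3, 4, 2): 12 + 19 + 22 + 4 = 57
σ = (1, 4, 2, 3): 12 + (-9) + 17 + (-5) = 15
σ = (1, 4, 3, 2): 12 + (-9) + 1 + 4 = 8
σ = (2, 1, 3, 4): 1 + 11 + 1 + 15 = 28
σ = (2, 1, 4, 3): 1 + 11 + 22 + (-5) = 29
σ = (2, 3, 1, 4): 1 + 19 + 29 + 15 = 64
σ = (2, 3, 4, 1): 1 + 19 + 22 + 10 = 52
σ = (2, 4, 1, 3): 1 + (-9) + 29 + (-5) = 16
σ = (2, 4, 3, 1): 1 + (-9) + 1 + 10 = 3
σ = (3, 1, 2, 4): 17 + 11 + 17 + 15 = 60
σ = (3, 1, 4, 2): 17 + 11 + 22 + 4 = 54
σ = (3, 2, 1, 4): 17 + 23 + 29 + 15 = 84
σ = (3, 2, 4, 1): 17 + 23 + 22 + 10 = 72
σ = (3, 4, 1, 2): 17 + (-9) + 29 + 4 = 41
σ = (3, 4, 2, 1): 17 + (-9) + 17 + 10 = 35
σ = (4, 1, 2, 3): 0 + 11 + 17 + (-5) = 23
σ = (4, 1, 3, 2): 0 + 11 + 1 + 4 = 16
σ = (4, 2, 1, 3): 0 + 23 + 29 + (-5) = 47
σ = (4, 2, 3, 1): 0 + 23 + 1 + 10 = 34
σ = (4, 3, 1, 2): 0 + 19 + 29 + 4 = 52
σ = (4, 3, 2, 1): 0 + 19 + 17 + 10 = 46
Optimal value attained by: σ = (3, 2, 1, 4).
Answer: det⊕(W) = 84; verdict: NONSINGULAR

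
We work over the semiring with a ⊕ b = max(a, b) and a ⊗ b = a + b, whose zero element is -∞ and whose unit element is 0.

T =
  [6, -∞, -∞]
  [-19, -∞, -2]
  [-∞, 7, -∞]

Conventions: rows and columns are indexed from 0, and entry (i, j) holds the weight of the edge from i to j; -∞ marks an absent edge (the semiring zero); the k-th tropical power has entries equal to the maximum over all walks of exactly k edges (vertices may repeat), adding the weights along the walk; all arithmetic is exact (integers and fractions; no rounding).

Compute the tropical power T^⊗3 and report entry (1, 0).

T^⊗2:
  [12, -∞, -∞]
  [-13, 5, -∞]
  [-12, -∞, 5]
T^⊗3:
  [18, -∞, -∞]
  [-7, -∞, 3]
  [-6, 12, -∞]
Key observation: the optimum is the walk 1->0->0->0, with weight (-19) + 6 + 6 = -7.
Optimal value attained by: walk 1->0->0->0.
Answer: (T^⊗3)[1][0] = -7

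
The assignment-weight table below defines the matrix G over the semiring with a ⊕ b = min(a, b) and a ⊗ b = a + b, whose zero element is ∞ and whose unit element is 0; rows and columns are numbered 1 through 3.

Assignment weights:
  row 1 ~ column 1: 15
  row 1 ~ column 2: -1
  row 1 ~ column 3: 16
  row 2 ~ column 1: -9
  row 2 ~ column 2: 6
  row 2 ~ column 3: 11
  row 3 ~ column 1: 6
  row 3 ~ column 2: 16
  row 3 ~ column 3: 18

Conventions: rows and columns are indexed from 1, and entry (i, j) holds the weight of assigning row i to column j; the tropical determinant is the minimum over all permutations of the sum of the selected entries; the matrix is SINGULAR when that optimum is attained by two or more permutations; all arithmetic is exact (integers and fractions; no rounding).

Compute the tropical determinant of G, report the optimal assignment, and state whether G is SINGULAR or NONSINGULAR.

σ = (1, 2, 3): 15 + 6 + 18 = 39
σ = (1, 3, 2): 15 + 11 + 16 = 42
σ = (2, 1, 3): (-1) + (-9) + 18 = 8
σ = (2, 3, 1): (-1) + 11 + 6 = 16
σ = (3, 1, 2): 16 + (-9) + 16 = 23
σ = (3, 2, 1): 16 + 6 + 6 = 28
Optimal value attained by: σ = (2, 1, 3).
Answer: det⊕(G) = 8; verdict: NONSINGULAR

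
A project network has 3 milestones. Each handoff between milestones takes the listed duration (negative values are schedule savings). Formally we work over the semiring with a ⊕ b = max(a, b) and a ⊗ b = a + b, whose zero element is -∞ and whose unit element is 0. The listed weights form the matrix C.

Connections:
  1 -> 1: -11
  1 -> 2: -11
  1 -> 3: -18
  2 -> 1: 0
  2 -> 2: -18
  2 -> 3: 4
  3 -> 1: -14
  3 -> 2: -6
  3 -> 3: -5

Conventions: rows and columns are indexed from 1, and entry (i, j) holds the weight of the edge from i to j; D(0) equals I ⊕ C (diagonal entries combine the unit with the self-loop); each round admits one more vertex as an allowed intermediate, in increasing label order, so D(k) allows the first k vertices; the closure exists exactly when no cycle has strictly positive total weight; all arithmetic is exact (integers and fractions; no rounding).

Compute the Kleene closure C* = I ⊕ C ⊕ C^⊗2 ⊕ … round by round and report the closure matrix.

D(0):
  [0, -11, -18]
  [0, 0, 4]
  [-14, -6, 0]
D(1):
  [0, -11, -18]
  [0, 0, 4]
  [-14, -6, 0]
D(2):
  [0, -11, -7]
  [0, 0, 4]
  [-6, -6, 0]
D(3):
  [0, -11, -7]
  [0, 0, 4]
  [-6, -6, 0]
Answer: C* = [[0, -11, -7], [0, 0, 4], [-6, -6, 0]]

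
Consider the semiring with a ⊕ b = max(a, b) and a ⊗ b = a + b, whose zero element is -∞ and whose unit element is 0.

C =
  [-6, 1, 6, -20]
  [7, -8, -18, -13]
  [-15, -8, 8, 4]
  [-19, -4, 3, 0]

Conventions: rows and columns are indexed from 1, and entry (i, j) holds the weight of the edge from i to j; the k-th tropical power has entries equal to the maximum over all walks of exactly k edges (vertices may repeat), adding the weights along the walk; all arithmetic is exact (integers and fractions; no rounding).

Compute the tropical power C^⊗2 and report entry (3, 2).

C^⊗2:
  [8, -2, 14, 10]
  [1, 8, 13, -13]
  [-1, 0, 16, 12]
  [3, -4, 11, 7]
Key observation: the optimum is the walk 3->3->2, with weight 8 + (-8) = 0.
Optimal value attained by: walk 3->3->2.
Answer: (C^⊗2)[3][2] = 0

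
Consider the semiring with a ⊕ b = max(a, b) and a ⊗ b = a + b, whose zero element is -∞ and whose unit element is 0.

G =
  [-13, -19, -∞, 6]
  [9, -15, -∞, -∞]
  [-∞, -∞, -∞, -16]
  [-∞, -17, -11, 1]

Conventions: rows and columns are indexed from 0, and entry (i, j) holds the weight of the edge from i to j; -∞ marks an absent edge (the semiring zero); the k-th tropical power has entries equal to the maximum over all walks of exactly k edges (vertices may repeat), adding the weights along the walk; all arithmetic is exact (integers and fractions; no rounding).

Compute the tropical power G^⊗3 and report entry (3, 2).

G^⊗2:
  [-10, -11, -5, 7]
  [-4, -10, -∞, 15]
  [-∞, -33, -27, -15]
  [-8, -16, -10, 2]
G^⊗3:
  [-2, -10, -4, 8]
  [-1, -2, 4, 16]
  [-24, -32, -26, -14]
  [-7, -15, -9, 3]
Key observation: the optimum is the walk 3->3->3->2, with weight 1 + 1 + (-11) = -9.
Optimal value attained by: walk 3->3->3->2.
Answer: (G^⊗3)[3][2] = -9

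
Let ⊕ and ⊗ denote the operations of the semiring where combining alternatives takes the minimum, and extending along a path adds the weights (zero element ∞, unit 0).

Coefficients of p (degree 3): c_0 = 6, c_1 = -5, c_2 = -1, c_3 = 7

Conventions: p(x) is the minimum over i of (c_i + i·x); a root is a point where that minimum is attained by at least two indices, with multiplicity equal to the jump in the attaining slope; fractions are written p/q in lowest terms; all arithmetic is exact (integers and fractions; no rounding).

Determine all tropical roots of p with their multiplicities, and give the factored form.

hull edge (i=0, c=6) to (i=1, c=-5): slope -11, span 1
hull edge (i=1, c=-5) to (i=2, c=-1): slope 4, span 1
hull edge (i=2, c=-1) to (i=3, c=7): slope 8, span 1
Factored form: p(x) = 7 ⊗ (x ⊕ (-8)) ⊗ (x ⊕ (-4)) ⊗ (x ⊕ 11)
Answer: roots = -8 (mult 1), -4 (mult 1), 11 (mult 1)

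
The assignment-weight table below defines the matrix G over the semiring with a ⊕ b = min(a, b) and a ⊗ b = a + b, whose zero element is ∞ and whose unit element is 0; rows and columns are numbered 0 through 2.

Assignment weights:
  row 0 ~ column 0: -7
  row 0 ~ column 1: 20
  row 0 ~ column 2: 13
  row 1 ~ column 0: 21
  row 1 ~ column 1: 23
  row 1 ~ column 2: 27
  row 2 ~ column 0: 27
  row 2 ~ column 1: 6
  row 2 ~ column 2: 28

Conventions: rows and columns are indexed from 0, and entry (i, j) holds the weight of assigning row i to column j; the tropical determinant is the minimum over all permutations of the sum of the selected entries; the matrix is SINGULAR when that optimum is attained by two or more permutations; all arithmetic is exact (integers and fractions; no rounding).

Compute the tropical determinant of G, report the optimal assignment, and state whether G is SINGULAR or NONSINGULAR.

σ = (0, 1, 2): (-7) + 23 + 28 = 44
σ = (0, 2, 1): (-7) + 27 + 6 = 26
σ = (1, 0, 2): 20 + 21 + 28 = 69
σ = (1, 2, 0): 20 + 27 + 27 = 74
σ = (2, 0, 1): 13 + 21 + 6 = 40
σ = (2, 1, 0): 13 + 23 + 27 = 63
Optimal value attained by: σ = (0, 2, 1).
Answer: det⊕(G) = 26; verdict: NONSINGULAR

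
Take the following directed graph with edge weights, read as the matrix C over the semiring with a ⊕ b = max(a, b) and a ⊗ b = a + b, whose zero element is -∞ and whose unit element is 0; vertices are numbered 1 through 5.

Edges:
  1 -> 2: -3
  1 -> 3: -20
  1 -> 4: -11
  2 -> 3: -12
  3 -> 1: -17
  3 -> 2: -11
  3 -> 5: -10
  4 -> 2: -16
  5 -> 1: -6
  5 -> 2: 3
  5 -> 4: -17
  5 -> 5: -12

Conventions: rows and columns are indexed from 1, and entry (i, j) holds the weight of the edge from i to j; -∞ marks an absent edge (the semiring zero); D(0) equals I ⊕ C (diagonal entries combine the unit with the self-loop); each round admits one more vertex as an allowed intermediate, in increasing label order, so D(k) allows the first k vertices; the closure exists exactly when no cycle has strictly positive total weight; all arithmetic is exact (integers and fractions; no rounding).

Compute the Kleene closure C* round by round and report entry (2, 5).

D(0):
  [0, -3, -20, -11, -∞]
  [-∞, 0, -12, -∞, -∞]
  [-17, -11, 0, -∞, -10]
  [-∞, -16, -∞, 0, -∞]
  [-6, 3, -∞, -17, 0]
D(1):
  [0, -3, -20, -11, -∞]
  [-∞, 0, -12, -∞, -∞]
  [-17, -11, 0, -28, -10]
  [-∞, -16, -∞, 0, -∞]
  [-6, 3, -26, -17, 0]
D(2):
  [0, -3, -15, -11, -∞]
  [-∞, 0, -12, -∞, -∞]
  [-17, -11, 0, -28, -10]
  [-∞, -16, -28, 0, -∞]
  [-6, 3, -9, -17, 0]
D(3):
  [0, -3, -15, -11, -25]
  [-29, 0, -12, -40, -22]
  [-17, -11, 0, -28, -10]
  [-45, -16, -28, 0, -38]
  [-6, 3, -9, -17, 0]
D(4):
  [0, -3, -15, -11, -25]
  [-29, 0, -12, -40, -22]
  [-17, -11, 0, -28, -10]
  [-45, -16, -28, 0, -38]
  [-6, 3, -9, -17, 0]
D(5):
  [0, -3, -15, -11, -25]
  [-28, 0, -12, -39, -22]
  [-16, -7, 0, -27, -10]
  [-44, -16, -28, 0, -38]
  [-6, 3, -9, -17, 0]
Answer: C*[2][5] = -22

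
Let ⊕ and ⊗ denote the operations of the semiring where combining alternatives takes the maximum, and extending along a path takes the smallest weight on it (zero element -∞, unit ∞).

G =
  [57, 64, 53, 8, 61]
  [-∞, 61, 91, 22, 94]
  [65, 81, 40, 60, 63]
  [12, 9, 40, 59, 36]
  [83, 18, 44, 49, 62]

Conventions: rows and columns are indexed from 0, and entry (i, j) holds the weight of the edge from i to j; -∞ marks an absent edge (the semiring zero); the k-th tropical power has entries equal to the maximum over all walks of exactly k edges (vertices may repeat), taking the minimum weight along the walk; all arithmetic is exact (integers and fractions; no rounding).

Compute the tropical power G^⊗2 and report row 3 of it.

G^⊗2:
  [61, 61, 64, 53, 64]
  [83, 81, 61, 60, 63]
  [63, 64, 81, 59, 81]
  [40, 40, 40, 59, 40]
  [62, 64, 53, 49, 62]
Answer: row 3 of G^⊗2 = [40, 40, 40, 59, 40]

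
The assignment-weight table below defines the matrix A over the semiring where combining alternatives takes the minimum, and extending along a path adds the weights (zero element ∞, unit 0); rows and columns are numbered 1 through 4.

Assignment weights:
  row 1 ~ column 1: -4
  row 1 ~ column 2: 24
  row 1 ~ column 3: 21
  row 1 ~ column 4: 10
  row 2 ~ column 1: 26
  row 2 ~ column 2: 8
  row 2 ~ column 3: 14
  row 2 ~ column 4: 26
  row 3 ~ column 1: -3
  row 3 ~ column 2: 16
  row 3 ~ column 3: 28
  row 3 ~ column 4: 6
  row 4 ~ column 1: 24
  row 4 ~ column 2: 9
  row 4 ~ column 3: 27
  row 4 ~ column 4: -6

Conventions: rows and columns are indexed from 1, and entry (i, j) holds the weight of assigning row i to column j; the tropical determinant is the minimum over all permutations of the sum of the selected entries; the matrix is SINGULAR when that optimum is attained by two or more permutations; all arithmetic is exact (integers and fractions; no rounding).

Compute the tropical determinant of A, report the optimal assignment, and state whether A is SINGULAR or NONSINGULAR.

σ = (1, 2, 3, 4): (-4) + 8 + 28 + (-6) = 26
σ = (1, 2, 4, 3): (-4) + 8 + 6 + 27 = 37
σ = (1, 3, 2, 4): (-4) + 14 + 16 + (-6) = 20
σ = (1, 3, 4, 2): (-4) + 14 + 6 + 9 = 25
σ = (1, 4, 2, 3): (-4) + 26 + 16 + 27 = 65
σ = (1, 4, 3, 2): (-4) + 26 + 28 + 9 = 59
σ = (2, 1, 3, 4): 24 + 26 + 28 + (-6) = 72
σ = (2, 1, 4, 3): 24 + 26 + 6 + 27 = 83
σ = (2, 3, 1, 4): 24 + 14 + (-3) + (-6) = 29
σ = (2, 3, 4, 1): 24 + 14 + 6 + 24 = 68
σ = (2, 4, 1, 3): 24 + 26 + (-3) + 27 = 74
σ = (2, 4, 3, 1): 24 + 26 + 28 + 24 = 102
σ = (3, 1, 2, 4): 21 + 26 + 16 + (-6) = 57
σ = (3, 1, 4, 2): 21 + 26 + 6 + 9 = 62
σ = (3, 2, 1, 4): 21 + 8 + (-3) + (-6) = 20
σ = (3, 2, 4, 1): 21 + 8 + 6 + 24 = 59
σ = (3, 4, 1, 2): 21 + 26 + (-3) + 9 = 53
σ = (3, 4, 2, 1): 21 + 26 + 16 + 24 = 87
σ = (4, 1, 2, 3): 10 + 26 + 16 + 27 = 79
σ = (4, 1, 3, 2): 10 + 26 + 28 + 9 = 73
σ = (4, 2, 1, 3): 10 + 8 + (-3) + 27 = 42
σ = (4, 2, 3, 1): 10 + 8 + 28 + 24 = 70
σ = (4, 3, 1, 2): 10 + 14 + (-3) + 9 = 30
σ = (4, 3, 2, 1): 10 + 14 + 16 + 24 = 64
Optimal value attained by: σ = (1, 3, 2, 4).
Answer: det⊕(A) = 20; verdict: SINGULAR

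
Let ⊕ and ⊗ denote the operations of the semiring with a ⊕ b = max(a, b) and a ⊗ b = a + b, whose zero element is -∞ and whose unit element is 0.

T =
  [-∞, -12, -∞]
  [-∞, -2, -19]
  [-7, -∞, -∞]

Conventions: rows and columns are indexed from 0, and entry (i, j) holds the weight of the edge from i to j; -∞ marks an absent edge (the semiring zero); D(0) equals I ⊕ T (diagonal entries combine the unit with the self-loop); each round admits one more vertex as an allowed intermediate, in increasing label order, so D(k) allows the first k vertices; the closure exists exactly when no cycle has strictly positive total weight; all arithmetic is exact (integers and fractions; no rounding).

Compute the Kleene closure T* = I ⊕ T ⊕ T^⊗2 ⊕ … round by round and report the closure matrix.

D(0):
  [0, -12, -∞]
  [-∞, 0, -19]
  [-7, -∞, 0]
D(1):
  [0, -12, -∞]
  [-∞, 0, -19]
  [-7, -19, 0]
D(2):
  [0, -12, -31]
  [-∞, 0, -19]
  [-7, -19, 0]
D(3):
  [0, -12, -31]
  [-26, 0, -19]
  [-7, -19, 0]
Answer: T* = [[0, -12, -31], [-26, 0, -19], [-7, -19, 0]]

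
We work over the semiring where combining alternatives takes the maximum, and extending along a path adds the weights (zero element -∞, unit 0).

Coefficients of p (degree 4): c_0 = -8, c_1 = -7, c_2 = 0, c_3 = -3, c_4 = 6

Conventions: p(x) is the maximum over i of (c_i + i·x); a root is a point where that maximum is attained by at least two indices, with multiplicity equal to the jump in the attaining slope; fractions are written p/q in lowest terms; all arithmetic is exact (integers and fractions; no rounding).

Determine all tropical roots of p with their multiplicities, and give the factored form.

hull edge (i=0, c=-8) to (i=2, c=0): slope 4, span 2
hull edge (i=2, c=0) to (i=4, c=6): slope 3, span 2
Factored form: p(x) = 6 ⊗ (x ⊕ (-4)) ⊗ (x ⊕ (-4)) ⊗ (x ⊕ (-3)) ⊗ (x ⊕ (-3))
Answer: roots = -4 (mult 2), -3 (mult 2)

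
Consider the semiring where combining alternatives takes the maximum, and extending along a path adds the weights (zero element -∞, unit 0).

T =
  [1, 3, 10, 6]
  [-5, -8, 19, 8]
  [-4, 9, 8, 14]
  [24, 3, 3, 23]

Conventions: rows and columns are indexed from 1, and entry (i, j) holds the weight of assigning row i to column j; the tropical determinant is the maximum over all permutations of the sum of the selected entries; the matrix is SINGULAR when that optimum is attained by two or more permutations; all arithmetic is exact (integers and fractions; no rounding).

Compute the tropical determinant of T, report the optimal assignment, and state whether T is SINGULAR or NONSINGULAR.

σ = (1, 2, 3, 4): 1 + (-8) + 8 + 23 = 24
σ = (1, 2, 4, 3): 1 + (-8) + 14 + 3 = 10
σ = (1, 3, 2, 4): 1 + 19 + 9 + 23 = 52
σ = (1, 3, 4, 2): 1 + 19 + 14 + 3 = 37
σ = (1, 4, 2, 3): 1 + 8 + 9 + 3 = 21
σ = (1, 4, 3, 2): 1 + 8 + 8 + 3 = 20
σ = (2, 1, 3, 4): 3 + (-5) + 8 + 23 = 29
σ = (2, 1, 4, 3): 3 + (-5) + 14 + 3 = 15
σ = (2, 3, 1, 4): 3 + 19 + (-4) + 23 = 41
σ = (2, 3, 4, 1): 3 + 19 + 14 + 24 = 60
σ = (2, 4, 1, 3): 3 + 8 + (-4) + 3 = 10
σ = (2, 4, 3, 1): 3 + 8 + 8 + 24 = 43
σ = (3, 1, 2, 4): 10 + (-5) + 9 + 23 = 37
σ = (3, 1, 4, 2): 10 + (-5) + 14 + 3 = 22
σ = (3, 2, 1, 4): 10 + (-8) + (-4) + 23 = 21
σ = (3, 2, 4, 1): 10 + (-8) + 14 + 24 = 40
σ = (3, 4, 1, 2): 10 + 8 + (-4) + 3 = 17
σ = (3, 4, 2, 1): 10 + 8 + 9 + 24 = 51
σ = (4, 1, 2, 3): 6 + (-5) + 9 + 3 = 13
σ = (4, 1, 3, 2): 6 + (-5) + 8 + 3 = 12
σ = (4, 2, 1, 3): 6 + (-8) + (-4) + 3 = -3
σ = (4, 2, 3, 1): 6 + (-8) + 8 + 24 = 30
σ = (4, 3, 1, 2): 6 + 19 + (-4) + 3 = 24
σ = (4, 3, 2, 1): 6 + 19 + 9 + 24 = 58
Optimal value attained by: σ = (2, 3, 4, 1).
Answer: det⊕(T) = 60; verdict: NONSINGULAR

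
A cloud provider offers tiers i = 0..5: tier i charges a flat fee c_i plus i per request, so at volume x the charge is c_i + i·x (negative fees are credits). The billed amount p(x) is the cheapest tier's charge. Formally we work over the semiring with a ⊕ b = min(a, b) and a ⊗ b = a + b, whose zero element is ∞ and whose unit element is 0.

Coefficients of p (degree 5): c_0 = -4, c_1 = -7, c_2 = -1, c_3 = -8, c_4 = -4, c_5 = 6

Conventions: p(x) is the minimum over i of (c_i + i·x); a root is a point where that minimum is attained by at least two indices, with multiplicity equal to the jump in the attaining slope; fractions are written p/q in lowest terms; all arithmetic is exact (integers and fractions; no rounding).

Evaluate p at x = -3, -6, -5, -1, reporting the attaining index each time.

p(-3) = min(-4+0·(-3)=-4, -7+1·(-3)=-10, -1+2·(-3)=-7, -8+3·(-3)=-17, -4+4·(-3)=-16, 6+5·(-3)=-9) = -17 (attained by i=3)
p(-6) = min(-4+0·(-6)=-4, -7+1·(-6)=-13, -1+2·(-6)=-13, -8+3·(-6)=-26, -4+4·(-6)=-28, 6+5·(-6)=-24) = -28 (attained by i=4)
p(-5) = min(-4+0·(-5)=-4, -7+1·(-5)=-12, -1+2·(-5)=-11, -8+3·(-5)=-23, -4+4·(-5)=-24, 6+5·(-5)=-19) = -24 (attained by i=4)
p(-1) = min(-4+0·(-1)=-4, -7+1·(-1)=-8, -1+2·(-1)=-3, -8+3·(-1)=-11, -4+4·(-1)=-8, 6+5·(-1)=1) = -11 (attained by i=3)
Answer: p(-3) = -17; p(-6) = -28; p(-5) = -24; p(-1) = -11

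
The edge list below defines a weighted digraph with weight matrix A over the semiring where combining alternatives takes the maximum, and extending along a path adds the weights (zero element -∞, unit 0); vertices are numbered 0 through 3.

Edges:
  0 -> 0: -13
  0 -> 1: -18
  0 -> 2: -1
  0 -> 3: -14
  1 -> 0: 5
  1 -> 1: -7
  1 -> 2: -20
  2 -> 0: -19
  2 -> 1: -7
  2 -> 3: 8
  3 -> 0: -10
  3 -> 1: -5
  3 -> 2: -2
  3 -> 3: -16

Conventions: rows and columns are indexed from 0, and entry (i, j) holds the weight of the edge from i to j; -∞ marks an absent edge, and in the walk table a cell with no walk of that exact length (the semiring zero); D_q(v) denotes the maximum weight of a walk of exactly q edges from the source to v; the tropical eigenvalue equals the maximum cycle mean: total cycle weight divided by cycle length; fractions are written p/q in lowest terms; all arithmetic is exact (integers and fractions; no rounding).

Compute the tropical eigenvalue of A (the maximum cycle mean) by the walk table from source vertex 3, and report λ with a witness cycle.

q=0: [-∞, -∞, -∞, 0]
q=1: [-10, -5, -2, -16]
q=2: [0, -9, -11, 6]
q=3: [-4, 1, 4, -3]
q=4: [6, -3, -5, 12]
Optimal cycle mean attained by: cycle 2->3->2, total 8 + (-2), length 2.
Answer: λ = 3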